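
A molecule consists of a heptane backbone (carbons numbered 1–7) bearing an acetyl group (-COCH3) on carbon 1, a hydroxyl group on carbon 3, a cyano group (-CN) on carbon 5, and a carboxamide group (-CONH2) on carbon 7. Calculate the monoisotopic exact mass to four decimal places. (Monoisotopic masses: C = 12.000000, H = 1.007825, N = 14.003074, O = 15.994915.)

226.1317

Atom tally by fragment:
  CH3COCH2 → C:3 H:5 O:1
  CH2 → C:1 H:2
  CH(OH) → C:1 H:2 O:1
  CH2 → C:1 H:2
  CH(CN) → C:2 H:1 N:1
  CH2 → C:1 H:2
  CH2CONH2 → C:2 H:4 O:1 N:1
Element totals:
  C: 11
  H: 18
  N: 2
  O: 3
Molecular formula: C11H18N2O3.
  M = 11(12.0) + 18(1.007825) + 2(14.003074) + 3(15.994915)
    = 132.000000 + 18.140850 + 28.006148 + 47.984745 = 226.131743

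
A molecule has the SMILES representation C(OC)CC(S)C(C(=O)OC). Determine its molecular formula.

Atom tally by fragment:
  CH3OCH2 → C:2 H:5 O:1
  CH2 → C:1 H:2
  CH(SH) → C:1 H:2 S:1
  CH2COOCH3 → C:3 H:5 O:2
Element totals:
  C: 7
  H: 14
  O: 3
  S: 1

C7H14O3S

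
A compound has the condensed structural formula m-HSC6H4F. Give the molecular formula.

C6H5FS

Atom tally by fragment:
  benzene ring core → C:6 H:6
  (− 2 ring H displaced by substituents)
  + SH → S:1 H:1
  + F → F:1
Element totals:
  C: 6
  H: 5
  F: 1
  S: 1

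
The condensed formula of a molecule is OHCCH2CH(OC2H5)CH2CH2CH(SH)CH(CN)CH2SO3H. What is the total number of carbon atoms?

11

Atom tally by fragment:
  OHCCH2 → C:2 H:3 O:1
  CH(OC2H5) → C:3 H:6 O:1
  CH2 → C:1 H:2
  CH2 → C:1 H:2
  CH(SH) → C:1 H:2 S:1
  CH(CN) → C:2 H:1 N:1
  CH2SO3H → C:1 H:3 S:1 O:3
Element totals:
  C: 11
  H: 19
  N: 1
  O: 5
  S: 2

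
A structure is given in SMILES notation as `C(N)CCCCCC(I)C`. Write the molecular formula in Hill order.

Atom tally by fragment:
  H2NCH2 → C:1 H:4 N:1
  CH2 → C:1 H:2
  CH2 → C:1 H:2
  CH2 → C:1 H:2
  CH2 → C:1 H:2
  CH2 → C:1 H:2
  CH(I) → C:1 H:1 I:1
  CH3 → C:1 H:3
Element totals:
  C: 8
  H: 18
  I: 1
  N: 1

C8H18IN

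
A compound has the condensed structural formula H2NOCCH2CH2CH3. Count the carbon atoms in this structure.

Atom tally by fragment:
  H2NOCCH2 → C:2 H:4 O:1 N:1
  CH2 → C:1 H:2
  CH3 → C:1 H:3
Element totals:
  C: 4
  H: 9
  N: 1
  O: 1

4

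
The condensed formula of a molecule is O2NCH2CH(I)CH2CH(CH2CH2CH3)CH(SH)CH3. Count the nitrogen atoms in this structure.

Element totals:
  C: 9
  H: 18
  I: 1
  N: 1
  O: 2
  S: 1

1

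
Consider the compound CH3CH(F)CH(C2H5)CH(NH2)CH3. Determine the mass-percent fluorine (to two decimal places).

Atom tally by fragment:
  CH3 → C:1 H:3
  CH(F) → C:1 H:1 F:1
  CH(C2H5) → C:3 H:6
  CH(NH2) → C:1 H:3 N:1
  CH3 → C:1 H:3
Element totals:
  C: 7
  H: 16
  F: 1
  N: 1
Molecular formula: C7H16FN.
Molar mass = 133.210 g/mol.
Mass from F: 1 × 18.998 = 18.998 g/mol.
%F = 18.998 / 133.210 × 100 = 14.26%.

14.26%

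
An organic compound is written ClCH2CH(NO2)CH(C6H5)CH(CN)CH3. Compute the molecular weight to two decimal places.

Element totals:
  C: 12
  H: 13
  Cl: 1
  N: 2
  O: 2
Molecular formula: C12H13ClN2O2.
  M = 12(12.011) + 13(1.008) + 35.45 + 2(14.007) + 2(15.999)
    = 144.132 + 13.104 + 35.450 + 28.014 + 31.998 = 252.698

252.70 g/mol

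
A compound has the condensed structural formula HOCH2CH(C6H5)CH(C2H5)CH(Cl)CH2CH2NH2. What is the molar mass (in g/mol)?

255.79 g/mol

Atom tally by fragment:
  HOCH2 → C:1 H:3 O:1
  CH(C6H5) → C:7 H:6
  CH(C2H5) → C:3 H:6
  CH(Cl) → C:1 H:1 Cl:1
  CH2 → C:1 H:2
  CH2NH2 → C:1 H:4 N:1
Element totals:
  C: 14
  H: 22
  Cl: 1
  N: 1
  O: 1
Molecular formula: C14H22ClNO.
  M = 14(12.011) + 22(1.008) + 35.45 + 14.007 + 15.999
    = 168.154 + 22.176 + 35.450 + 14.007 + 15.999 = 255.786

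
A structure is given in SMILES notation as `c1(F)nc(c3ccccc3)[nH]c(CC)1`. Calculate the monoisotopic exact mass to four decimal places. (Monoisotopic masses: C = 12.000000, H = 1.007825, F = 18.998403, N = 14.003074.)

Atom tally by fragment:
  imidazole ring core → C:3 H:4 N:2
  (− 3 ring H displaced by substituents)
  + F → F:1
  + C6H5 → C:6 H:5
  + C2H5 → C:2 H:5
Element totals:
  C: 11
  H: 11
  F: 1
  N: 2
Molecular formula: C11H11FN2.
  M = 11(12.0) + 11(1.007825) + 18.998403 + 2(14.003074)
    = 132.000000 + 11.086075 + 18.998403 + 28.006148 = 190.090626

190.0906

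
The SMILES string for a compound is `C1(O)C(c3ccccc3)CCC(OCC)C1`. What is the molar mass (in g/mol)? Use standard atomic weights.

Atom tally by fragment:
  cyclohexane ring core → C:6 H:12
  (− 3 ring H displaced by substituents)
  + OH → O:1 H:1
  + C6H5 → C:6 H:5
  + OC2H5 → C:2 H:5 O:1
Element totals:
  C: 14
  H: 20
  O: 2
Molecular formula: C14H20O2.
  M = 14(12.011) + 20(1.008) + 2(15.999)
    = 168.154 + 20.160 + 31.998 = 220.312

220.31 g/mol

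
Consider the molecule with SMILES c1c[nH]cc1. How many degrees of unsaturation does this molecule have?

3

Atom tally by fragment:
  pyrrole ring core → C:4 H:5 N:1
Element totals:
  C: 4
  H: 5
  N: 1
Molecular formula: C4H5N.
DoU = (2C + 2 + N − H − X) / 2 = (2·4 + 2 + 1 − 5 − 0) / 2 = 3.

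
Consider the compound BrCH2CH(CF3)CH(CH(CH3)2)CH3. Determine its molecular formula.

C8H14BrF3

Element totals:
  C: 8
  H: 14
  Br: 1
  F: 3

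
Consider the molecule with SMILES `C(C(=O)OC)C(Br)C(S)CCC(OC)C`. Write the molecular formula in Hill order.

Atom tally by fragment:
  CH3OOCCH2 → C:3 H:5 O:2
  CH(Br) → C:1 H:1 Br:1
  CH(SH) → C:1 H:2 S:1
  CH2 → C:1 H:2
  CH2 → C:1 H:2
  CH(OCH3) → C:2 H:4 O:1
  CH3 → C:1 H:3
Element totals:
  C: 10
  H: 19
  Br: 1
  O: 3
  S: 1

C10H19BrO3S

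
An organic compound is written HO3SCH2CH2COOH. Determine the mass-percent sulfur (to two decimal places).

20.80%

Element totals:
  C: 3
  H: 6
  O: 5
  S: 1
Molecular formula: C3H6O5S.
Molar mass = 154.136 g/mol.
Mass from S: 1 × 32.06 = 32.060 g/mol.
%S = 32.060 / 154.136 × 100 = 20.80%.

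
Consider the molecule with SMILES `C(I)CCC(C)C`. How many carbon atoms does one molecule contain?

Atom tally by fragment:
  ICH2 → C:1 H:2 I:1
  CH2 → C:1 H:2
  CH2 → C:1 H:2
  CH(CH3) → C:2 H:4
  CH3 → C:1 H:3
Element totals:
  C: 6
  H: 13
  I: 1

6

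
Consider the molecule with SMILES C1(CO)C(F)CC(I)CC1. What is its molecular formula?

C7H12FIO

Atom tally by fragment:
  cyclohexane ring core → C:6 H:12
  (− 3 ring H displaced by substituents)
  + CH2OH → C:1 H:3 O:1
  + F → F:1
  + I → I:1
Element totals:
  C: 7
  H: 12
  F: 1
  I: 1
  O: 1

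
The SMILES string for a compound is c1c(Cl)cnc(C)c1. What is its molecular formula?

C6H6ClN

Atom tally by fragment:
  pyridine ring core → C:5 H:5 N:1
  (− 2 ring H displaced by substituents)
  + Cl → Cl:1
  + CH3 → C:1 H:3
Element totals:
  C: 6
  H: 6
  Cl: 1
  N: 1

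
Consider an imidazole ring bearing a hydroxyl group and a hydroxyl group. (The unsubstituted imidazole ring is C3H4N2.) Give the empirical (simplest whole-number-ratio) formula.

Atom tally by fragment:
  imidazole ring core → C:3 H:4 N:2
  (− 2 ring H displaced by substituents)
  + OH → O:1 H:1
  + OH → O:1 H:1
Element totals:
  C: 3
  H: 4
  N: 2
  O: 2
Molecular formula: C3H4N2O2.
gcd of subscripts (3, 4, 2, 2) = 1, so the empirical formula equals the molecular formula.

C3H4N2O2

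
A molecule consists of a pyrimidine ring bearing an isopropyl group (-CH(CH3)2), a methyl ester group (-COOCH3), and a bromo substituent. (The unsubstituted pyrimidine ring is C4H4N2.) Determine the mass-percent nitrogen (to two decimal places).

10.81%

Atom tally by fragment:
  pyrimidine ring core → C:4 H:4 N:2
  (− 3 ring H displaced by substituents)
  + CH(CH3)2 → C:3 H:7
  + COOCH3 → C:2 H:3 O:2
  + Br → Br:1
Element totals:
  C: 9
  H: 11
  Br: 1
  N: 2
  O: 2
Molecular formula: C9H11BrN2O2.
Molar mass = 259.103 g/mol.
Mass from N: 2 × 14.007 = 28.014 g/mol.
%N = 28.014 / 259.103 × 100 = 10.81%.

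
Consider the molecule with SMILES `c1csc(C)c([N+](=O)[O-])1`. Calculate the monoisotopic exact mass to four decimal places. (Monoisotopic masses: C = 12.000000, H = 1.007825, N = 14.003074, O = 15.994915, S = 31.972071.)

Atom tally by fragment:
  thiophene ring core → C:4 H:4 S:1
  (− 2 ring H displaced by substituents)
  + CH3 → C:1 H:3
  + NO2 → N:1 O:2
Element totals:
  C: 5
  H: 5
  N: 1
  O: 2
  S: 1
Molecular formula: C5H5NO2S.
  M = 5(12.0) + 5(1.007825) + 14.003074 + 2(15.994915) + 31.972071
    = 60.000000 + 5.039125 + 14.003074 + 31.989830 + 31.972071 = 143.004100

143.0041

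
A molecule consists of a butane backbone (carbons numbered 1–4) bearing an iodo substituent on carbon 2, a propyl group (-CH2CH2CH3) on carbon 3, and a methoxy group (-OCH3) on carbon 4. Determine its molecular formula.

Atom tally by fragment:
  CH3 → C:1 H:3
  CH(I) → C:1 H:1 I:1
  CH(CH2CH2CH3) → C:4 H:8
  CH2OCH3 → C:2 H:5 O:1
Element totals:
  C: 8
  H: 17
  I: 1
  O: 1

C8H17IO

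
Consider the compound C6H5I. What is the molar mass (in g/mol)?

Atom tally by fragment:
  benzene ring core → C:6 H:6
  (− 1 ring H displaced by substituents)
  + I → I:1
Element totals:
  C: 6
  H: 5
  I: 1
Molecular formula: C6H5I.
  M = 6(12.011) + 5(1.008) + 126.904
    = 72.066 + 5.040 + 126.904 = 204.010

204.01 g/mol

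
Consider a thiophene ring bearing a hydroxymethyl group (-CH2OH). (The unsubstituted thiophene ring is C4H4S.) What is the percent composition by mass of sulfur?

Atom tally by fragment:
  thiophene ring core → C:4 H:4 S:1
  (− 1 ring H displaced by substituents)
  + CH2OH → C:1 H:3 O:1
Element totals:
  C: 5
  H: 6
  O: 1
  S: 1
Molecular formula: C5H6OS.
Molar mass = 114.162 g/mol.
Mass from S: 1 × 32.06 = 32.060 g/mol.
%S = 32.060 / 114.162 × 100 = 28.08%.

28.08%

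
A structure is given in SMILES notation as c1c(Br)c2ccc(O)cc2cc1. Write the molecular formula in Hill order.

Atom tally by fragment:
  naphthalene ring system core → C:10 H:8
  (− 2 ring H displaced by substituents)
  + Br → Br:1
  + OH → O:1 H:1
Element totals:
  C: 10
  H: 7
  Br: 1
  O: 1

C10H7BrO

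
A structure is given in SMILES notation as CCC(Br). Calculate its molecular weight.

122.99 g/mol

Atom tally by fragment:
  CH3 → C:1 H:3
  CH2 → C:1 H:2
  CH2Br → C:1 H:2 Br:1
Element totals:
  C: 3
  H: 7
  Br: 1
Molecular formula: C3H7Br.
  M = 3(12.011) + 7(1.008) + 79.904
    = 36.033 + 7.056 + 79.904 = 122.993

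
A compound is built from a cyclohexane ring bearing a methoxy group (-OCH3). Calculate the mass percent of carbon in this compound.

73.63%

Atom tally by fragment:
  cyclohexane ring core → C:6 H:12
  (− 1 ring H displaced by substituents)
  + OCH3 → C:1 H:3 O:1
Element totals:
  C: 7
  H: 14
  O: 1
Molecular formula: C7H14O.
Molar mass = 114.188 g/mol.
Mass from C: 7 × 12.011 = 84.077 g/mol.
%C = 84.077 / 114.188 × 100 = 73.63%.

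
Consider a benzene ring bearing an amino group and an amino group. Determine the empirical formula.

Atom tally by fragment:
  benzene ring core → C:6 H:6
  (− 2 ring H displaced by substituents)
  + NH2 → N:1 H:2
  + NH2 → N:1 H:2
Element totals:
  C: 6
  H: 8
  N: 2
Molecular formula: C6H8N2.
gcd of subscripts = 2; dividing each by 2:
  C: 6/2 = 3
  H: 8/2 = 4
  N: 2/2 = 1

C3H4N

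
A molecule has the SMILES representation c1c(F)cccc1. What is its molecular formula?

C6H5F

Atom tally by fragment:
  benzene ring core → C:6 H:6
  (− 1 ring H displaced by substituents)
  + F → F:1
Element totals:
  C: 6
  H: 5
  F: 1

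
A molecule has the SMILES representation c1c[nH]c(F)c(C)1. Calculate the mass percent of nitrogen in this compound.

14.13%

Atom tally by fragment:
  pyrrole ring core → C:4 H:5 N:1
  (− 2 ring H displaced by substituents)
  + F → F:1
  + CH3 → C:1 H:3
Element totals:
  C: 5
  H: 6
  F: 1
  N: 1
Molecular formula: C5H6FN.
Molar mass = 99.108 g/mol.
Mass from N: 1 × 14.007 = 14.007 g/mol.
%N = 14.007 / 99.108 × 100 = 14.13%.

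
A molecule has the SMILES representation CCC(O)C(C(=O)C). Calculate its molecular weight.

116.16 g/mol

Atom tally by fragment:
  CH3 → C:1 H:3
  CH2 → C:1 H:2
  CH(OH) → C:1 H:2 O:1
  CH2COCH3 → C:3 H:5 O:1
Element totals:
  C: 6
  H: 12
  O: 2
Molecular formula: C6H12O2.
  M = 6(12.011) + 12(1.008) + 2(15.999)
    = 72.066 + 12.096 + 31.998 = 116.160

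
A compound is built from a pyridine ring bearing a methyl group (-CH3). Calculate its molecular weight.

Atom tally by fragment:
  pyridine ring core → C:5 H:5 N:1
  (− 1 ring H displaced by substituents)
  + CH3 → C:1 H:3
Element totals:
  C: 6
  H: 7
  N: 1
Molecular formula: C6H7N.
  M = 6(12.011) + 7(1.008) + 14.007
    = 72.066 + 7.056 + 14.007 = 93.129

93.13 g/mol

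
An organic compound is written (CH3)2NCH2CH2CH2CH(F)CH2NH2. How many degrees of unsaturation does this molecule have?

Element totals:
  C: 7
  H: 17
  F: 1
  N: 2
Molecular formula: C7H17FN2.
DoU = (2C + 2 + N − H − X) / 2 = (2·7 + 2 + 2 − 17 − 1) / 2 = 0.

0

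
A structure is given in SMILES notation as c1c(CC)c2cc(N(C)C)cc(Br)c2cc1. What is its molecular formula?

Atom tally by fragment:
  naphthalene ring system core → C:10 H:8
  (− 3 ring H displaced by substituents)
  + C2H5 → C:2 H:5
  + N(CH3)2 → N:1 C:2 H:6
  + Br → Br:1
Element totals:
  C: 14
  H: 16
  Br: 1
  N: 1

C14H16BrN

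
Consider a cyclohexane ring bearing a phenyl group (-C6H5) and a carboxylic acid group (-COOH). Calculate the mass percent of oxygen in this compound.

Atom tally by fragment:
  cyclohexane ring core → C:6 H:12
  (− 2 ring H displaced by substituents)
  + C6H5 → C:6 H:5
  + COOH → C:1 H:1 O:2
Element totals:
  C: 13
  H: 16
  O: 2
Molecular formula: C13H16O2.
Molar mass = 204.269 g/mol.
Mass from O: 2 × 15.999 = 31.998 g/mol.
%O = 31.998 / 204.269 × 100 = 15.66%.

15.66%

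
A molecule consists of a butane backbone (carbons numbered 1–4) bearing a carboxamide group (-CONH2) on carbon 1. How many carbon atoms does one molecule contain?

5

Atom tally by fragment:
  H2NOCCH2 → C:2 H:4 O:1 N:1
  CH2 → C:1 H:2
  CH2 → C:1 H:2
  CH3 → C:1 H:3
Element totals:
  C: 5
  H: 11
  N: 1
  O: 1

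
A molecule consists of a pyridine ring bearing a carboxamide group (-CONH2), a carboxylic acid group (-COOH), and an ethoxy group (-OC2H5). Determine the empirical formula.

Atom tally by fragment:
  pyridine ring core → C:5 H:5 N:1
  (− 3 ring H displaced by substituents)
  + CONH2 → C:1 H:2 O:1 N:1
  + COOH → C:1 H:1 O:2
  + OC2H5 → C:2 H:5 O:1
Element totals:
  C: 9
  H: 10
  N: 2
  O: 4
Molecular formula: C9H10N2O4.
gcd of subscripts (9, 10, 2, 4) = 1, so the empirical formula equals the molecular formula.

C9H10N2O4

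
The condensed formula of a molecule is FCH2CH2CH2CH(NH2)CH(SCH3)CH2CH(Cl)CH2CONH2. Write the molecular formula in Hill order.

C10H20ClFN2OS

Element totals:
  C: 10
  H: 20
  Cl: 1
  F: 1
  N: 2
  O: 1
  S: 1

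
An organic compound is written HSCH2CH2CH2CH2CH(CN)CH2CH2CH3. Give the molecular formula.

Atom tally by fragment:
  HSCH2 → C:1 H:3 S:1
  CH2 → C:1 H:2
  CH2 → C:1 H:2
  CH2 → C:1 H:2
  CH(CN) → C:2 H:1 N:1
  CH2 → C:1 H:2
  CH2 → C:1 H:2
  CH3 → C:1 H:3
Element totals:
  C: 9
  H: 17
  N: 1
  S: 1

C9H17NS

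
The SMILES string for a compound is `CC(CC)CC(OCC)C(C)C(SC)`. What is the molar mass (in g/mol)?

218.40 g/mol

Atom tally by fragment:
  CH3 → C:1 H:3
  CH(C2H5) → C:3 H:6
  CH2 → C:1 H:2
  CH(OC2H5) → C:3 H:6 O:1
  CH(CH3) → C:2 H:4
  CH2SCH3 → C:2 H:5 S:1
Element totals:
  C: 12
  H: 26
  O: 1
  S: 1
Molecular formula: C12H26OS.
  M = 12(12.011) + 26(1.008) + 15.999 + 32.06
    = 144.132 + 26.208 + 15.999 + 32.060 = 218.399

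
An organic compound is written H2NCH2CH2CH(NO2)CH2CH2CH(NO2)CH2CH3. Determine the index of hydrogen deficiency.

2

Atom tally by fragment:
  H2NCH2 → C:1 H:4 N:1
  CH2 → C:1 H:2
  CH(NO2) → C:1 H:1 N:1 O:2
  CH2 → C:1 H:2
  CH2 → C:1 H:2
  CH(NO2) → C:1 H:1 N:1 O:2
  CH2 → C:1 H:2
  CH3 → C:1 H:3
Element totals:
  C: 8
  H: 17
  N: 3
  O: 4
Molecular formula: C8H17N3O4.
DoU = (2C + 2 + N − H − X) / 2 = (2·8 + 2 + 3 − 17 − 0) / 2 = 2.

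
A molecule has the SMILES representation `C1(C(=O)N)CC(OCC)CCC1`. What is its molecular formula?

C9H17NO2

Atom tally by fragment:
  cyclohexane ring core → C:6 H:12
  (− 2 ring H displaced by substituents)
  + CONH2 → C:1 H:2 O:1 N:1
  + OC2H5 → C:2 H:5 O:1
Element totals:
  C: 9
  H: 17
  N: 1
  O: 2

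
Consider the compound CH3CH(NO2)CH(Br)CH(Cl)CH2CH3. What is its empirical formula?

Element totals:
  C: 6
  H: 11
  Br: 1
  Cl: 1
  N: 1
  O: 2
Molecular formula: C6H11BrClNO2.
gcd of subscripts (1, 6, 1, 11, 1, 2) = 1, so the empirical formula equals the molecular formula.

C6H11BrClNO2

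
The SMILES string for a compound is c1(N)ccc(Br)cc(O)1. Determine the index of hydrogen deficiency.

Atom tally by fragment:
  benzene ring core → C:6 H:6
  (− 3 ring H displaced by substituents)
  + NH2 → N:1 H:2
  + Br → Br:1
  + OH → O:1 H:1
Element totals:
  C: 6
  H: 6
  Br: 1
  N: 1
  O: 1
Molecular formula: C6H6BrNO.
DoU = (2C + 2 + N − H − X) / 2 = (2·6 + 2 + 1 − 6 − 1) / 2 = 4.

4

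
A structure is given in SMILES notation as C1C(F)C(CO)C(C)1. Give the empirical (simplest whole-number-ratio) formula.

C6H11FO

Atom tally by fragment:
  cyclobutane ring core → C:4 H:8
  (− 3 ring H displaced by substituents)
  + F → F:1
  + CH2OH → C:1 H:3 O:1
  + CH3 → C:1 H:3
Element totals:
  C: 6
  H: 11
  F: 1
  O: 1
Molecular formula: C6H11FO.
gcd of subscripts (6, 1, 11, 1) = 1, so the empirical formula equals the molecular formula.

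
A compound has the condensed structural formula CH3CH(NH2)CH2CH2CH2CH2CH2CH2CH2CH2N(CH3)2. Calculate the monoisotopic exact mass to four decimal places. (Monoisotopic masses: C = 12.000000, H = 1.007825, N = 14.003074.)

200.2252

Atom tally by fragment:
  CH3 → C:1 H:3
  CH(NH2) → C:1 H:3 N:1
  CH2 → C:1 H:2
  CH2 → C:1 H:2
  CH2 → C:1 H:2
  CH2 → C:1 H:2
  CH2 → C:1 H:2
  CH2 → C:1 H:2
  CH2 → C:1 H:2
  CH2N(CH3)2 → C:3 H:8 N:1
Element totals:
  C: 12
  H: 28
  N: 2
Molecular formula: C12H28N2.
  M = 12(12.0) + 28(1.007825) + 2(14.003074)
    = 144.000000 + 28.219100 + 28.006148 = 200.225248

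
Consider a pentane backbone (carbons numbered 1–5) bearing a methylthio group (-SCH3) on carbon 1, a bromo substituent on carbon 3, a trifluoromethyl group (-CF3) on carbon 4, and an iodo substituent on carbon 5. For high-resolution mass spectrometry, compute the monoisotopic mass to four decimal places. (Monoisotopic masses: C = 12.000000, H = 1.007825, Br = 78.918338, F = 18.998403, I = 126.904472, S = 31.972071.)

Atom tally by fragment:
  CH3SCH2 → C:2 H:5 S:1
  CH2 → C:1 H:2
  CH(Br) → C:1 H:1 Br:1
  CH(CF3) → C:2 H:1 F:3
  CH2I → C:1 H:2 I:1
Element totals:
  C: 7
  H: 11
  Br: 1
  F: 3
  I: 1
  S: 1
Molecular formula: C7H11BrF3IS.
  M = 7(12.0) + 11(1.007825) + 78.918338 + 3(18.998403) + 126.904472 + 31.972071
    = 84.000000 + 11.086075 + 78.918338 + 56.995209 + 126.904472 + 31.972071 = 389.876165

389.8762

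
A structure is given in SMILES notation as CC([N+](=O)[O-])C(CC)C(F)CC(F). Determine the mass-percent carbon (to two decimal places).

49.22%

Atom tally by fragment:
  CH3 → C:1 H:3
  CH(NO2) → C:1 H:1 N:1 O:2
  CH(C2H5) → C:3 H:6
  CH(F) → C:1 H:1 F:1
  CH2 → C:1 H:2
  CH2F → C:1 H:2 F:1
Element totals:
  C: 8
  H: 15
  F: 2
  N: 1
  O: 2
Molecular formula: C8H15F2NO2.
Molar mass = 195.209 g/mol.
Mass from C: 8 × 12.011 = 96.088 g/mol.
%C = 96.088 / 195.209 × 100 = 49.22%.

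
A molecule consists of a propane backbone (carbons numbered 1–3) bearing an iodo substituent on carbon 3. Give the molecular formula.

C3H7I

Atom tally by fragment:
  CH3 → C:1 H:3
  CH2 → C:1 H:2
  CH2I → C:1 H:2 I:1
Element totals:
  C: 3
  H: 7
  I: 1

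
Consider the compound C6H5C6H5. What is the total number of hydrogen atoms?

10

Element totals:
  C: 12
  H: 10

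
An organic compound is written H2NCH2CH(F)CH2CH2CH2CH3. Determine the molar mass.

Atom tally by fragment:
  H2NCH2 → C:1 H:4 N:1
  CH(F) → C:1 H:1 F:1
  CH2 → C:1 H:2
  CH2 → C:1 H:2
  CH2 → C:1 H:2
  CH3 → C:1 H:3
Element totals:
  C: 6
  H: 14
  F: 1
  N: 1
Molecular formula: C6H14FN.
  M = 6(12.011) + 14(1.008) + 18.998 + 14.007
    = 72.066 + 14.112 + 18.998 + 14.007 = 119.183

119.18 g/mol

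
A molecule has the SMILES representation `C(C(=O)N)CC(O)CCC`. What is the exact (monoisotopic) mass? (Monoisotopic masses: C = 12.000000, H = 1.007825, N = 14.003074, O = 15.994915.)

145.1103

Atom tally by fragment:
  H2NOCCH2 → C:2 H:4 O:1 N:1
  CH2 → C:1 H:2
  CH(OH) → C:1 H:2 O:1
  CH2 → C:1 H:2
  CH2 → C:1 H:2
  CH3 → C:1 H:3
Element totals:
  C: 7
  H: 15
  N: 1
  O: 2
Molecular formula: C7H15NO2.
  M = 7(12.0) + 15(1.007825) + 14.003074 + 2(15.994915)
    = 84.000000 + 15.117375 + 14.003074 + 31.989830 = 145.110279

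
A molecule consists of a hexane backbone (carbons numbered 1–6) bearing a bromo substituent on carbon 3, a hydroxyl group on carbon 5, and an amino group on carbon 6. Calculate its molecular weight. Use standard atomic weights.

196.09 g/mol

Atom tally by fragment:
  CH3 → C:1 H:3
  CH2 → C:1 H:2
  CH(Br) → C:1 H:1 Br:1
  CH2 → C:1 H:2
  CH(OH) → C:1 H:2 O:1
  CH2NH2 → C:1 H:4 N:1
Element totals:
  C: 6
  H: 14
  Br: 1
  N: 1
  O: 1
Molecular formula: C6H14BrNO.
  M = 6(12.011) + 14(1.008) + 79.904 + 14.007 + 15.999
    = 72.066 + 14.112 + 79.904 + 14.007 + 15.999 = 196.088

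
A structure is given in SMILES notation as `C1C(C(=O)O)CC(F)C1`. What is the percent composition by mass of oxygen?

Atom tally by fragment:
  cyclopentane ring core → C:5 H:10
  (− 2 ring H displaced by substituents)
  + COOH → C:1 H:1 O:2
  + F → F:1
Element totals:
  C: 6
  H: 9
  F: 1
  O: 2
Molecular formula: C6H9FO2.
Molar mass = 132.134 g/mol.
Mass from O: 2 × 15.999 = 31.998 g/mol.
%O = 31.998 / 132.134 × 100 = 24.22%.

24.22%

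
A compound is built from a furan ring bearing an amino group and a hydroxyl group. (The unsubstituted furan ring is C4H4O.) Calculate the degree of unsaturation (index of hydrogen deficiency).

3

Atom tally by fragment:
  furan ring core → C:4 H:4 O:1
  (− 2 ring H displaced by substituents)
  + NH2 → N:1 H:2
  + OH → O:1 H:1
Element totals:
  C: 4
  H: 5
  N: 1
  O: 2
Molecular formula: C4H5NO2.
DoU = (2C + 2 + N − H − X) / 2 = (2·4 + 2 + 1 − 5 − 0) / 2 = 3.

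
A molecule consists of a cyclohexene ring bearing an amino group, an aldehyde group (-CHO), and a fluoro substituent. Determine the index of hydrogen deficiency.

3

Atom tally by fragment:
  cyclohexene ring core → C:6 H:10
  (− 3 ring H displaced by substituents)
  + NH2 → N:1 H:2
  + CHO → C:1 H:1 O:1
  + F → F:1
Element totals:
  C: 7
  H: 10
  F: 1
  N: 1
  O: 1
Molecular formula: C7H10FNO.
DoU = (2C + 2 + N − H − X) / 2 = (2·7 + 2 + 1 − 10 − 1) / 2 = 3.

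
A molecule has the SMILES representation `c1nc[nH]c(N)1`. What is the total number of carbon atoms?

Atom tally by fragment:
  imidazole ring core → C:3 H:4 N:2
  (− 1 ring H displaced by substituents)
  + NH2 → N:1 H:2
Element totals:
  C: 3
  H: 5
  N: 3

3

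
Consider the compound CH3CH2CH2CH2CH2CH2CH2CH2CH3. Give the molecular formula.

Element totals:
  C: 9
  H: 20

C9H20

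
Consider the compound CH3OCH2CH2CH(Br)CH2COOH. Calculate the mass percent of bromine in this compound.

Atom tally by fragment:
  CH3OCH2 → C:2 H:5 O:1
  CH2 → C:1 H:2
  CH(Br) → C:1 H:1 Br:1
  CH2COOH → C:2 H:3 O:2
Element totals:
  C: 6
  H: 11
  Br: 1
  O: 3
Molecular formula: C6H11BrO3.
Molar mass = 211.055 g/mol.
Mass from Br: 1 × 79.904 = 79.904 g/mol.
%Br = 79.904 / 211.055 × 100 = 37.86%.

37.86%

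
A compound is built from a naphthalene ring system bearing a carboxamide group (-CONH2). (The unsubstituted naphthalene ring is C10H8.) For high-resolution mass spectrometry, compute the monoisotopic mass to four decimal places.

Atom tally by fragment:
  naphthalene ring system core → C:10 H:8
  (− 1 ring H displaced by substituents)
  + CONH2 → C:1 H:2 O:1 N:1
Element totals:
  C: 11
  H: 9
  N: 1
  O: 1
Molecular formula: C11H9NO.
  M = 11(12.0) + 9(1.007825) + 14.003074 + 15.994915
    = 132.000000 + 9.070425 + 14.003074 + 15.994915 = 171.068414

171.0684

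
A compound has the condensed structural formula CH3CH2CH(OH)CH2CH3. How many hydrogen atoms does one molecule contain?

Element totals:
  C: 5
  H: 12
  O: 1

12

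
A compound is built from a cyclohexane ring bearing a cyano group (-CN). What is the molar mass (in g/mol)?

109.17 g/mol

Atom tally by fragment:
  cyclohexane ring core → C:6 H:12
  (− 1 ring H displaced by substituents)
  + CN → C:1 N:1
Element totals:
  C: 7
  H: 11
  N: 1
Molecular formula: C7H11N.
  M = 7(12.011) + 11(1.008) + 14.007
    = 84.077 + 11.088 + 14.007 = 109.172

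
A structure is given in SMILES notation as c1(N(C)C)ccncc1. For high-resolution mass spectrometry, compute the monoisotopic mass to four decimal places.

122.0844

Atom tally by fragment:
  pyridine ring core → C:5 H:5 N:1
  (− 1 ring H displaced by substituents)
  + N(CH3)2 → N:1 C:2 H:6
Element totals:
  C: 7
  H: 10
  N: 2
Molecular formula: C7H10N2.
  M = 7(12.0) + 10(1.007825) + 2(14.003074)
    = 84.000000 + 10.078250 + 28.006148 = 122.084398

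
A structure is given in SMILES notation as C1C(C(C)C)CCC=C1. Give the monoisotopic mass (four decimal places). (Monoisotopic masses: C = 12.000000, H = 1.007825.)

124.1252

Atom tally by fragment:
  cyclohexene ring core → C:6 H:10
  (− 1 ring H displaced by substituents)
  + CH(CH3)2 → C:3 H:7
Element totals:
  C: 9
  H: 16
Molecular formula: C9H16.
  M = 9(12.0) + 16(1.007825)
    = 108.000000 + 16.125200 = 124.125200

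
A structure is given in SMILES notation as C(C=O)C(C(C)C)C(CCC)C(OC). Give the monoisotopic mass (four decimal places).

Atom tally by fragment:
  OHCCH2 → C:2 H:3 O:1
  CH(CH(CH3)2) → C:4 H:8
  CH(CH2CH2CH3) → C:4 H:8
  CH2OCH3 → C:2 H:5 O:1
Element totals:
  C: 12
  H: 24
  O: 2
Molecular formula: C12H24O2.
  M = 12(12.0) + 24(1.007825) + 2(15.994915)
    = 144.000000 + 24.187800 + 31.989830 = 200.177630

200.1776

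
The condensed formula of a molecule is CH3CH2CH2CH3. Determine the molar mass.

58.12 g/mol

Element totals:
  C: 4
  H: 10
Molecular formula: C4H10.
  M = 4(12.011) + 10(1.008)
    = 48.044 + 10.080 = 58.124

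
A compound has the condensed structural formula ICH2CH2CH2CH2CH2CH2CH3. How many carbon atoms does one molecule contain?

Atom tally by fragment:
  ICH2 → C:1 H:2 I:1
  CH2 → C:1 H:2
  CH2 → C:1 H:2
  CH2 → C:1 H:2
  CH2 → C:1 H:2
  CH2 → C:1 H:2
  CH3 → C:1 H:3
Element totals:
  C: 7
  H: 15
  I: 1

7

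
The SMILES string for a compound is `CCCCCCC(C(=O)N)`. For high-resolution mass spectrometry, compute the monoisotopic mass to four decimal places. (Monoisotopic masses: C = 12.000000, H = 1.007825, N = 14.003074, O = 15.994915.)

Atom tally by fragment:
  CH3 → C:1 H:3
  CH2 → C:1 H:2
  CH2 → C:1 H:2
  CH2 → C:1 H:2
  CH2 → C:1 H:2
  CH2 → C:1 H:2
  CH2CONH2 → C:2 H:4 O:1 N:1
Element totals:
  C: 8
  H: 17
  N: 1
  O: 1
Molecular formula: C8H17NO.
  M = 8(12.0) + 17(1.007825) + 14.003074 + 15.994915
    = 96.000000 + 17.133025 + 14.003074 + 15.994915 = 143.131014

143.1310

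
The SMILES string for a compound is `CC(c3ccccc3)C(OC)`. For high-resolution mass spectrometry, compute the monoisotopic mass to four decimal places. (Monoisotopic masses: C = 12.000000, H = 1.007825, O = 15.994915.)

150.1045

Atom tally by fragment:
  CH3 → C:1 H:3
  CH(C6H5) → C:7 H:6
  CH2OCH3 → C:2 H:5 O:1
Element totals:
  C: 10
  H: 14
  O: 1
Molecular formula: C10H14O.
  M = 10(12.0) + 14(1.007825) + 15.994915
    = 120.000000 + 14.109550 + 15.994915 = 150.104465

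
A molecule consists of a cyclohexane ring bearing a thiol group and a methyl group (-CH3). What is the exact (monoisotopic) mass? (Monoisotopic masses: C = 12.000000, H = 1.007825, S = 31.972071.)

130.0816

Atom tally by fragment:
  cyclohexane ring core → C:6 H:12
  (− 2 ring H displaced by substituents)
  + SH → S:1 H:1
  + CH3 → C:1 H:3
Element totals:
  C: 7
  H: 14
  S: 1
Molecular formula: C7H14S.
  M = 7(12.0) + 14(1.007825) + 31.972071
    = 84.000000 + 14.109550 + 31.972071 = 130.081621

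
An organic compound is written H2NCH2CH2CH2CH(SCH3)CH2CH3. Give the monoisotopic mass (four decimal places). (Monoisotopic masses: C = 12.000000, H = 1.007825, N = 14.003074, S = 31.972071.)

147.1082

Atom tally by fragment:
  H2NCH2 → C:1 H:4 N:1
  CH2 → C:1 H:2
  CH2 → C:1 H:2
  CH(SCH3) → C:2 H:4 S:1
  CH2 → C:1 H:2
  CH3 → C:1 H:3
Element totals:
  C: 7
  H: 17
  N: 1
  S: 1
Molecular formula: C7H17NS.
  M = 7(12.0) + 17(1.007825) + 14.003074 + 31.972071
    = 84.000000 + 17.133025 + 14.003074 + 31.972071 = 147.108170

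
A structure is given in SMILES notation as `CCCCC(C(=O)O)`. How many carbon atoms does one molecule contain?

Atom tally by fragment:
  CH3 → C:1 H:3
  CH2 → C:1 H:2
  CH2 → C:1 H:2
  CH2 → C:1 H:2
  CH2COOH → C:2 H:3 O:2
Element totals:
  C: 6
  H: 12
  O: 2

6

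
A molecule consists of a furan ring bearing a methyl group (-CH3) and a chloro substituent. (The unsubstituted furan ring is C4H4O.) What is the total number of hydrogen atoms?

Atom tally by fragment:
  furan ring core → C:4 H:4 O:1
  (− 2 ring H displaced by substituents)
  + CH3 → C:1 H:3
  + Cl → Cl:1
Element totals:
  C: 5
  H: 5
  Cl: 1
  O: 1

5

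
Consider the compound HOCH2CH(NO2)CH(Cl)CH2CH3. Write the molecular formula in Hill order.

C5H10ClNO3

Element totals:
  C: 5
  H: 10
  Cl: 1
  N: 1
  O: 3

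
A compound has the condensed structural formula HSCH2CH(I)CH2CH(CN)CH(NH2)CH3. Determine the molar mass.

284.16 g/mol

Atom tally by fragment:
  HSCH2 → C:1 H:3 S:1
  CH(I) → C:1 H:1 I:1
  CH2 → C:1 H:2
  CH(CN) → C:2 H:1 N:1
  CH(NH2) → C:1 H:3 N:1
  CH3 → C:1 H:3
Element totals:
  C: 7
  H: 13
  I: 1
  N: 2
  S: 1
Molecular formula: C7H13IN2S.
  M = 7(12.011) + 13(1.008) + 126.904 + 2(14.007) + 32.06
    = 84.077 + 13.104 + 126.904 + 28.014 + 32.060 = 284.159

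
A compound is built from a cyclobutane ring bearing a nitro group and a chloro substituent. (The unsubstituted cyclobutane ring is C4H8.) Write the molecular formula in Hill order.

C4H6ClNO2

Atom tally by fragment:
  cyclobutane ring core → C:4 H:8
  (− 2 ring H displaced by substituents)
  + NO2 → N:1 O:2
  + Cl → Cl:1
Element totals:
  C: 4
  H: 6
  Cl: 1
  N: 1
  O: 2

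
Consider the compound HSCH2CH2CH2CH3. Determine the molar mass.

Atom tally by fragment:
  HSCH2 → C:1 H:3 S:1
  CH2 → C:1 H:2
  CH2 → C:1 H:2
  CH3 → C:1 H:3
Element totals:
  C: 4
  H: 10
  S: 1
Molecular formula: C4H10S.
  M = 4(12.011) + 10(1.008) + 32.06
    = 48.044 + 10.080 + 32.060 = 90.184

90.18 g/mol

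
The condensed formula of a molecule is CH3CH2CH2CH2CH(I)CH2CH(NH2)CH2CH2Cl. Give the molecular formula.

C9H19ClIN

Element totals:
  C: 9
  H: 19
  Cl: 1
  I: 1
  N: 1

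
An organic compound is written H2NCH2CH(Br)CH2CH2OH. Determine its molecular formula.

C4H10BrNO

Atom tally by fragment:
  H2NCH2 → C:1 H:4 N:1
  CH(Br) → C:1 H:1 Br:1
  CH2 → C:1 H:2
  CH2OH → C:1 H:3 O:1
Element totals:
  C: 4
  H: 10
  Br: 1
  N: 1
  O: 1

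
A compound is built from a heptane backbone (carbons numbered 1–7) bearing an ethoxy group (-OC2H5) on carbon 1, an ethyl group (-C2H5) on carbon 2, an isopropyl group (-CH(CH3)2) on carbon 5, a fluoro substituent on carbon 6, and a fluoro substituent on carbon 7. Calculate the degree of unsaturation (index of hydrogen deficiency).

Atom tally by fragment:
  C2H5OCH2 → C:3 H:7 O:1
  CH(C2H5) → C:3 H:6
  CH2 → C:1 H:2
  CH2 → C:1 H:2
  CH(CH(CH3)2) → C:4 H:8
  CH(F) → C:1 H:1 F:1
  CH2F → C:1 H:2 F:1
Element totals:
  C: 14
  H: 28
  F: 2
  O: 1
Molecular formula: C14H28F2O.
DoU = (2C + 2 + N − H − X) / 2 = (2·14 + 2 + 0 − 28 − 2) / 2 = 0.

0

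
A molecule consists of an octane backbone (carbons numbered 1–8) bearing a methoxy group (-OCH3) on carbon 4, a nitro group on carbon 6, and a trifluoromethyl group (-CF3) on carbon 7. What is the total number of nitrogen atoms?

Atom tally by fragment:
  CH3 → C:1 H:3
  CH2 → C:1 H:2
  CH2 → C:1 H:2
  CH(OCH3) → C:2 H:4 O:1
  CH2 → C:1 H:2
  CH(NO2) → C:1 H:1 N:1 O:2
  CH(CF3) → C:2 H:1 F:3
  CH3 → C:1 H:3
Element totals:
  C: 10
  H: 18
  F: 3
  N: 1
  O: 3

1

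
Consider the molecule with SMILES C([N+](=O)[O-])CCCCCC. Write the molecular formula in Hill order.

Atom tally by fragment:
  O2NCH2 → C:1 H:2 N:1 O:2
  CH2 → C:1 H:2
  CH2 → C:1 H:2
  CH2 → C:1 H:2
  CH2 → C:1 H:2
  CH2 → C:1 H:2
  CH3 → C:1 H:3
Element totals:
  C: 7
  H: 15
  N: 1
  O: 2

C7H15NO2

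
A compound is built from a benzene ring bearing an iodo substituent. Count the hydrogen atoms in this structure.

Atom tally by fragment:
  benzene ring core → C:6 H:6
  (− 1 ring H displaced by substituents)
  + I → I:1
Element totals:
  C: 6
  H: 5
  I: 1

5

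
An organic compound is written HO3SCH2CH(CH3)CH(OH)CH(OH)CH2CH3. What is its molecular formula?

Atom tally by fragment:
  HO3SCH2 → C:1 H:3 S:1 O:3
  CH(CH3) → C:2 H:4
  CH(OH) → C:1 H:2 O:1
  CH(OH) → C:1 H:2 O:1
  CH2 → C:1 H:2
  CH3 → C:1 H:3
Element totals:
  C: 7
  H: 16
  O: 5
  S: 1

C7H16O5S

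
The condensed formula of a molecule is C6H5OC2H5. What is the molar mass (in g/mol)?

Atom tally by fragment:
  benzene ring core → C:6 H:6
  (− 1 ring H displaced by substituents)
  + OC2H5 → C:2 H:5 O:1
Element totals:
  C: 8
  H: 10
  O: 1
Molecular formula: C8H10O.
  M = 8(12.011) + 10(1.008) + 15.999
    = 96.088 + 10.080 + 15.999 = 122.167

122.17 g/mol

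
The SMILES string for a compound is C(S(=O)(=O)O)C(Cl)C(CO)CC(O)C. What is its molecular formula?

Atom tally by fragment:
  HO3SCH2 → C:1 H:3 S:1 O:3
  CH(Cl) → C:1 H:1 Cl:1
  CH(CH2OH) → C:2 H:4 O:1
  CH2 → C:1 H:2
  CH(OH) → C:1 H:2 O:1
  CH3 → C:1 H:3
Element totals:
  C: 7
  H: 15
  Cl: 1
  O: 5
  S: 1

C7H15ClO5S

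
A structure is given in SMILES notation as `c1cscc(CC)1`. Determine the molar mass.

Atom tally by fragment:
  thiophene ring core → C:4 H:4 S:1
  (− 1 ring H displaced by substituents)
  + C2H5 → C:2 H:5
Element totals:
  C: 6
  H: 8
  S: 1
Molecular formula: C6H8S.
  M = 6(12.011) + 8(1.008) + 32.06
    = 72.066 + 8.064 + 32.060 = 112.190

112.19 g/mol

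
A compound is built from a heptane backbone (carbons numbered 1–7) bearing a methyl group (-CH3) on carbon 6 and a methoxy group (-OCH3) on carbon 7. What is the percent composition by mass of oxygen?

11.09%

Atom tally by fragment:
  CH3 → C:1 H:3
  CH2 → C:1 H:2
  CH2 → C:1 H:2
  CH2 → C:1 H:2
  CH2 → C:1 H:2
  CH(CH3) → C:2 H:4
  CH2OCH3 → C:2 H:5 O:1
Element totals:
  C: 9
  H: 20
  O: 1
Molecular formula: C9H20O.
Molar mass = 144.258 g/mol.
Mass from O: 1 × 15.999 = 15.999 g/mol.
%O = 15.999 / 144.258 × 100 = 11.09%.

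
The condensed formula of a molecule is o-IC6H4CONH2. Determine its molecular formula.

C7H6INO

Atom tally by fragment:
  benzene ring core → C:6 H:6
  (− 2 ring H displaced by substituents)
  + I → I:1
  + CONH2 → C:1 H:2 O:1 N:1
Element totals:
  C: 7
  H: 6
  I: 1
  N: 1
  O: 1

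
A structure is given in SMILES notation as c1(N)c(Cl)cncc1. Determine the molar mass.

128.56 g/mol

Atom tally by fragment:
  pyridine ring core → C:5 H:5 N:1
  (− 2 ring H displaced by substituents)
  + NH2 → N:1 H:2
  + Cl → Cl:1
Element totals:
  C: 5
  H: 5
  Cl: 1
  N: 2
Molecular formula: C5H5ClN2.
  M = 5(12.011) + 5(1.008) + 35.45 + 2(14.007)
    = 60.055 + 5.040 + 35.450 + 28.014 = 128.559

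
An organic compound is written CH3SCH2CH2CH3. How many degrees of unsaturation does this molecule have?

0

Atom tally by fragment:
  CH3SCH2 → C:2 H:5 S:1
  CH2 → C:1 H:2
  CH3 → C:1 H:3
Element totals:
  C: 4
  H: 10
  S: 1
Molecular formula: C4H10S.
DoU = (2C + 2 + N − H − X) / 2 = (2·4 + 2 + 0 − 10 − 0) / 2 = 0.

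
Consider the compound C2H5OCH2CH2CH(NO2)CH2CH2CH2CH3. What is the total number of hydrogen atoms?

Atom tally by fragment:
  C2H5OCH2 → C:3 H:7 O:1
  CH2 → C:1 H:2
  CH(NO2) → C:1 H:1 N:1 O:2
  CH2 → C:1 H:2
  CH2 → C:1 H:2
  CH2 → C:1 H:2
  CH3 → C:1 H:3
Element totals:
  C: 9
  H: 19
  N: 1
  O: 3

19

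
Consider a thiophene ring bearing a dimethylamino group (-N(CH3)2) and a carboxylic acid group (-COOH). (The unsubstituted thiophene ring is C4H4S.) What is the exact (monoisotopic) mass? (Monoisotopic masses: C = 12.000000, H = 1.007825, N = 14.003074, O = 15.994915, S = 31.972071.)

171.0354

Atom tally by fragment:
  thiophene ring core → C:4 H:4 S:1
  (− 2 ring H displaced by substituents)
  + N(CH3)2 → N:1 C:2 H:6
  + COOH → C:1 H:1 O:2
Element totals:
  C: 7
  H: 9
  N: 1
  O: 2
  S: 1
Molecular formula: C7H9NO2S.
  M = 7(12.0) + 9(1.007825) + 14.003074 + 2(15.994915) + 31.972071
    = 84.000000 + 9.070425 + 14.003074 + 31.989830 + 31.972071 = 171.035400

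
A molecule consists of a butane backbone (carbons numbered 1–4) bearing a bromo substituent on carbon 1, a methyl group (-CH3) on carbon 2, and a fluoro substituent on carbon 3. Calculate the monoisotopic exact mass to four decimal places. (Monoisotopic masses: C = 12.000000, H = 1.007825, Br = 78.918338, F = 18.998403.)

Atom tally by fragment:
  BrCH2 → C:1 H:2 Br:1
  CH(CH3) → C:2 H:4
  CH(F) → C:1 H:1 F:1
  CH3 → C:1 H:3
Element totals:
  C: 5
  H: 10
  Br: 1
  F: 1
Molecular formula: C5H10BrF.
  M = 5(12.0) + 10(1.007825) + 78.918338 + 18.998403
    = 60.000000 + 10.078250 + 78.918338 + 18.998403 = 167.994991

167.9950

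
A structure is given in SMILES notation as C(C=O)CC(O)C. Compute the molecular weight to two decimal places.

Atom tally by fragment:
  OHCCH2 → C:2 H:3 O:1
  CH2 → C:1 H:2
  CH(OH) → C:1 H:2 O:1
  CH3 → C:1 H:3
Element totals:
  C: 5
  H: 10
  O: 2
Molecular formula: C5H10O2.
  M = 5(12.011) + 10(1.008) + 2(15.999)
    = 60.055 + 10.080 + 31.998 = 102.133

102.13 g/mol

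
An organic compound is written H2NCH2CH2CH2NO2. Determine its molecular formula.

C3H8N2O2

Element totals:
  C: 3
  H: 8
  N: 2
  O: 2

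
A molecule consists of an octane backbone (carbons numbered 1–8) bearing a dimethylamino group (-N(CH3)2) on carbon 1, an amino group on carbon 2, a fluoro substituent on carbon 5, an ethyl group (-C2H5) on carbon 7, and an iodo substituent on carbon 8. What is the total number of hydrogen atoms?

Atom tally by fragment:
  (CH3)2NCH2 → C:3 H:8 N:1
  CH(NH2) → C:1 H:3 N:1
  CH2 → C:1 H:2
  CH2 → C:1 H:2
  CH(F) → C:1 H:1 F:1
  CH2 → C:1 H:2
  CH(C2H5) → C:3 H:6
  CH2I → C:1 H:2 I:1
Element totals:
  C: 12
  H: 26
  F: 1
  I: 1
  N: 2

26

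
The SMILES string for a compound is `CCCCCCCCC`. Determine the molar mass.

Atom tally by fragment:
  CH3 → C:1 H:3
  CH2 → C:1 H:2
  CH2 → C:1 H:2
  CH2 → C:1 H:2
  CH2 → C:1 H:2
  CH2 → C:1 H:2
  CH2 → C:1 H:2
  CH2 → C:1 H:2
  CH3 → C:1 H:3
Element totals:
  C: 9
  H: 20
Molecular formula: C9H20.
  M = 9(12.011) + 20(1.008)
    = 108.099 + 20.160 = 128.259

128.26 g/mol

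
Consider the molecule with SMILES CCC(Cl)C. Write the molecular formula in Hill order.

C4H9Cl

Atom tally by fragment:
  CH3 → C:1 H:3
  CH2 → C:1 H:2
  CH(Cl) → C:1 H:1 Cl:1
  CH3 → C:1 H:3
Element totals:
  C: 4
  H: 9
  Cl: 1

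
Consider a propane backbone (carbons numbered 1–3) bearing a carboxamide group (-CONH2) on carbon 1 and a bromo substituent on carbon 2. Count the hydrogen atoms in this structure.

Atom tally by fragment:
  H2NOCCH2 → C:2 H:4 O:1 N:1
  CH(Br) → C:1 H:1 Br:1
  CH3 → C:1 H:3
Element totals:
  C: 4
  H: 8
  Br: 1
  N: 1
  O: 1

8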